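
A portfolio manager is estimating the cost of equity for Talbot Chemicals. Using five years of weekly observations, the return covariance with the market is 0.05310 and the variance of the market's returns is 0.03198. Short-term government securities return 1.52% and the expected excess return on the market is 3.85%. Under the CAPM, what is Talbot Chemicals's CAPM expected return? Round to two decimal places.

7.91%

β = Cov(R_i, R_m) / Var(R_m) = 0.05310 / 0.03198 = 1.6604
E(R) = R_f + β × MRP = 1.52% + 1.6604 × 3.85% = 7.91%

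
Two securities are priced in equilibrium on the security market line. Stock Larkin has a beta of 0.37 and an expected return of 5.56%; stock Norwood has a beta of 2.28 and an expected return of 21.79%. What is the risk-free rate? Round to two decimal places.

Both satisfy E(R) = R_f + β·MRP, so the slope of the SML is
MRP = (21.79% − 5.56%) / (2.28 − 0.37) = 16.23% / 1.91 = 8.4974%
R_f = E(R_Larkin) − β_Larkin·MRP = 5.56% − 0.37 × 8.4974% = 2.4160%

2.42%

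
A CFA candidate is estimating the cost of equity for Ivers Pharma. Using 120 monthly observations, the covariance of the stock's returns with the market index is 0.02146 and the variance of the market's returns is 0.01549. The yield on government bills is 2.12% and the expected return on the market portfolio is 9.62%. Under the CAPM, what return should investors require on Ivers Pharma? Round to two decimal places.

12.51%

β = Cov(R_i, R_m) / Var(R_m) = 0.02146 / 0.01549 = 1.3854
MRP = 9.62% − 2.12% = 7.50%
E(R) = R_f + β × MRP = 2.12% + 1.3854 × 7.50% = 12.51%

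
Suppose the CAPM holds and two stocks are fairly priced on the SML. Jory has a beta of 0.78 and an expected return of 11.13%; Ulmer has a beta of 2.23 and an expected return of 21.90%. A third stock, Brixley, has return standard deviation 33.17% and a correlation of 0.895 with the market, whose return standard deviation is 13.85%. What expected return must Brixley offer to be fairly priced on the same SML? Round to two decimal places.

21.26%

MRP = (21.90% − 11.13%) / (2.23 − 0.78) = 7.4276%
R_f = 11.13% − 0.78 × 7.4276% = 5.3365%
β_Brixley = ρ·σ_i/σ_m = 0.895 × 33.17 / 13.85 = 2.1435
E(R_Brixley) = R_f + β × MRP = 5.3365% + 2.1435 × 7.4276% = 21.26%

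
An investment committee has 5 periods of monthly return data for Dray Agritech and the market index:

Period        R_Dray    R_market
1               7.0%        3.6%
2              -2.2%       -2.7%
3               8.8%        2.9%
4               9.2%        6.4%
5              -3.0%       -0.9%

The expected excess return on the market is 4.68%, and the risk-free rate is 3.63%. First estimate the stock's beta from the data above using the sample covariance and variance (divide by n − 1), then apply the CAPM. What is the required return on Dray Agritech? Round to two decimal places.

Mean R_i = (7.0 − 2.2 + 8.8 + 9.2 − 3.0) / 5 = 3.9600%
Mean R_m = (3.6 − 2.7 + 2.9 + 6.4 − 0.9) / 5 = 1.8600%
Σ(R_i − R̄_i)(R_m − R̄_m) = 81.4120  ⇒  Cov = 81.4120 / 4 = 20.3530
Σ(R_m − R̄_m)² = 53.1320  ⇒  Var(R_m) = 53.1320 / 4 = 13.2830
β = Cov / Var(R_m) = 20.3530 / 13.2830 = 1.5323
E(R) = R_f + β × MRP = 3.63% + 1.5323 × 4.68% = 10.80%

10.80%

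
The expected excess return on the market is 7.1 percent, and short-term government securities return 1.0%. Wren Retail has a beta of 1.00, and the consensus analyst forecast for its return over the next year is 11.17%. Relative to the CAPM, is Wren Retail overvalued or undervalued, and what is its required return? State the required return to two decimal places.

Required return = R_f + β·MRP = 1.0% + 1.00 × 7.1% = 8.10%
Forecast 11.17% > required 8.10% → the stock plots above the SML → undervalued.

Undervalued; required return 8.10%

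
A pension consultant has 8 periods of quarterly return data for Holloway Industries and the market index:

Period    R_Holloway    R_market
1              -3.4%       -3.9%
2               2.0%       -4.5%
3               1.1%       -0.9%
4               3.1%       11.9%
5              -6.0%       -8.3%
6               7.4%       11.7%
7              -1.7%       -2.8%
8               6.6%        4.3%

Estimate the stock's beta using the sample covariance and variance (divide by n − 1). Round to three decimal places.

Mean R_i = (-3.4 + 2.0 + 1.1 + 3.1 − 6.0 + 7.4 − 1.7 + 6.6) / 8 = 1.1375%
Mean R_m = (-3.9 − 4.5 − 0.9 + 11.9 − 8.3 + 11.7 − 2.8 + 4.3) / 8 = 0.9375%
Σ(R_i − R̄_i)(R_m − R̄_m) = 201.1488  ⇒  Cov = 201.1488 / 7 = 28.7355
Σ(R_m − R̄_m)² = 402.9588  ⇒  Var(R_m) = 402.9588 / 7 = 57.5655
β = Cov / Var(R_m) = 28.7355 / 57.5655 = 0.4992

0.499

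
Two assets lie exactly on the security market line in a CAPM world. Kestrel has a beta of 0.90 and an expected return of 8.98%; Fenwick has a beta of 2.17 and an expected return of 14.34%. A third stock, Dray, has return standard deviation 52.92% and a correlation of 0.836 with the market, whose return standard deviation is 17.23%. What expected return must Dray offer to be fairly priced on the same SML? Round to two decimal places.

MRP = (14.34% − 8.98%) / (2.17 − 0.90) = 4.2205%
R_f = 8.98% − 0.90 × 4.2205% = 5.1816%
β_Dray = ρ·σ_i/σ_m = 0.836 × 52.92 / 17.23 = 2.5677
E(R_Dray) = R_f + β × MRP = 5.1816% + 2.5677 × 4.2205% = 16.02%

16.02%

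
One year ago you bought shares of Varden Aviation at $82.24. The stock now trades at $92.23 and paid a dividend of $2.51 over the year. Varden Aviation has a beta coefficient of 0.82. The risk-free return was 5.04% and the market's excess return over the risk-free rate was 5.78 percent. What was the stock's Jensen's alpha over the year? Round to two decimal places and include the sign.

+5.42%

Realised HPR = (P1 + D1 − P0) / P0 = (92.23 + 2.51 − 82.24) / 82.24 = 12.50 / 82.24 = 15.1994%
CAPM required = R_f + β·MRP = 5.04% + 0.82 × 5.78% = 9.7796%
α = realised − required = 15.1994% − 9.7796% = +5.42%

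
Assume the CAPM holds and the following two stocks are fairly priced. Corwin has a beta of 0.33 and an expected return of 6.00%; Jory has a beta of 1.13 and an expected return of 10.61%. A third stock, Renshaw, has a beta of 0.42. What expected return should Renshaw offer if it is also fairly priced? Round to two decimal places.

6.52%

MRP (SML slope) = (10.61% − 6.00%) / (1.13 − 0.33) = 4.61% / 0.80 = 5.7625%
R_f (intercept) = 6.00% − 0.33 × 5.7625% = 4.0984%
E(R_Renshaw) = R_f + β × MRP = 4.0984% + 0.42 × 5.7625% = 6.52%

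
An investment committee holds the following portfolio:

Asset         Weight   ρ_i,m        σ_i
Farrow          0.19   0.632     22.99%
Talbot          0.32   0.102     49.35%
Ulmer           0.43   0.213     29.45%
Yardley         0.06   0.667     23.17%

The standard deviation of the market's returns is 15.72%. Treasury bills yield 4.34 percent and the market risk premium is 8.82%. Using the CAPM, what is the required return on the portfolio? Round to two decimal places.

β_Farrow = 0.632 × 22.99% / 15.72% = 0.9243
β_Talbot = 0.102 × 49.35% / 15.72% = 0.3202
β_Ulmer = 0.213 × 29.45% / 15.72% = 0.3990
β_Yardley = 0.667 × 23.17% / 15.72% = 0.9831
β_P = Σ w_i β_i = 0.19×0.9243 + 0.32×0.3202 + 0.43×0.3990 + 0.06×0.9831 = 0.5086
E(R_P) = R_f + β_P × MRP = 4.34% + 0.5086 × 8.82% = 8.83%

8.83%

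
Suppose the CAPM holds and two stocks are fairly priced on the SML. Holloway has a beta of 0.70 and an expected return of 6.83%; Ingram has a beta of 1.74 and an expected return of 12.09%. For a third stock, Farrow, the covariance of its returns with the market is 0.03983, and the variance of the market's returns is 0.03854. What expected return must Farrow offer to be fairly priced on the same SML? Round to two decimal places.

8.52%

MRP = (12.09% − 6.83%) / (1.74 − 0.70) = 5.0577%
R_f = 6.83% − 0.70 × 5.0577% = 3.2896%
β_Farrow = Cov / Var(R_m) = 0.03983 / 0.03854 = 1.0335
E(R_Farrow) = R_f + β × MRP = 3.2896% + 1.0335 × 5.0577% = 8.52%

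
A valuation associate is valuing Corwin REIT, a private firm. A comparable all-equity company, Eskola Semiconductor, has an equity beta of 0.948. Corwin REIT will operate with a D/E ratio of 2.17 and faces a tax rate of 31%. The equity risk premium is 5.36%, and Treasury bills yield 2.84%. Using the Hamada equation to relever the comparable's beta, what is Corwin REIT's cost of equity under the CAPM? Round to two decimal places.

β_L = β_U × [1 + (1 − t)(D/E)] = 0.948 × [1 + (1 − 0.31) × 2.17]
    = 0.948 × [1 + 0.69 × 2.17] = 0.948 × 2.4973 = 2.3674
E(R) = R_f + β_L × MRP = 2.84% + 2.3674 × 5.36% = 15.53%

15.53%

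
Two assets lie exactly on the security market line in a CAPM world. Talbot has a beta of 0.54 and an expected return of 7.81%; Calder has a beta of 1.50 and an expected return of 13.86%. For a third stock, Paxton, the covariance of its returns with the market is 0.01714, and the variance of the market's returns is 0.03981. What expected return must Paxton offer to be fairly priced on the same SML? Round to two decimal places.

MRP = (13.86% − 7.81%) / (1.50 − 0.54) = 6.3021%
R_f = 7.81% − 0.54 × 6.3021% = 4.4069%
β_Paxton = Cov / Var(R_m) = 0.01714 / 0.03981 = 0.4305
E(R_Paxton) = R_f + β × MRP = 4.4069% + 0.4305 × 6.3021% = 7.12%

7.12%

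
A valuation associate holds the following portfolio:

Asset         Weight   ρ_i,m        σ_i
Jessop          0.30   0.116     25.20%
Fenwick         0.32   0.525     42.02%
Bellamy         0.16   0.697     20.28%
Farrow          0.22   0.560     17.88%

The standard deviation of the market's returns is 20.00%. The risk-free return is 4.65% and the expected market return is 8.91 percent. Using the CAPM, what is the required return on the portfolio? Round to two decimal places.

7.29%

β_Jessop = 0.116 × 25.20% / 20.00% = 0.1462
β_Fenwick = 0.525 × 42.02% / 20.00% = 1.1030
β_Bellamy = 0.697 × 20.28% / 20.00% = 0.7068
β_Farrow = 0.560 × 17.88% / 20.00% = 0.5006
β_P = Σ w_i β_i = 0.30×0.1462 + 0.32×1.1030 + 0.16×0.7068 + 0.22×0.5006 = 0.6200
MRP = 8.91% − 4.65% = 4.26%
E(R_P) = R_f + β_P × MRP = 4.65% + 0.6200 × 4.26% = 7.29%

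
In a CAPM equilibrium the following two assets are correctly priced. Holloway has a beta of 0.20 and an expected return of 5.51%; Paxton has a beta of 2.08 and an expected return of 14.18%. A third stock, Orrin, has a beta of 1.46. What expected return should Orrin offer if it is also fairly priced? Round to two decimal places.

11.32%

MRP (SML slope) = (14.18% − 5.51%) / (2.08 − 0.20) = 8.67% / 1.88 = 4.6117%
R_f (intercept) = 5.51% − 0.20 × 4.6117% = 4.5877%
E(R_Orrin) = R_f + β × MRP = 4.5877% + 1.46 × 4.6117% = 11.32%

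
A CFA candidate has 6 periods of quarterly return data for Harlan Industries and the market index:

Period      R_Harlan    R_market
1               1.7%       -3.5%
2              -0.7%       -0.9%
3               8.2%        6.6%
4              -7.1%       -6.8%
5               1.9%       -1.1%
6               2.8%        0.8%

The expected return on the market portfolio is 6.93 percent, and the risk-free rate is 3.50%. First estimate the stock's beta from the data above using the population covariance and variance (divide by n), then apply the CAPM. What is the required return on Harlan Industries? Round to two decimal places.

Mean R_i = (1.7 − 0.7 + 8.2 − 7.1 + 1.9 + 2.8) / 6 = 1.1333%
Mean R_m = (-3.5 − 0.9 + 6.6 − 6.8 − 1.1 + 0.8) / 6 = -0.8167%
Σ(R_i − R̄_i)(R_m − R̄_m) = 102.7833  ⇒  Cov = 102.7833 / 6 = 17.1306
Σ(R_m − R̄_m)² = 100.7083  ⇒  Var(R_m) = 100.7083 / 6 = 16.7847
β = Cov / Var(R_m) = 17.1306 / 16.7847 = 1.0206
MRP = 6.93% − 3.50% = 3.43%
E(R) = R_f + β × MRP = 3.50% + 1.0206 × 3.43% = 7.00%

7.00%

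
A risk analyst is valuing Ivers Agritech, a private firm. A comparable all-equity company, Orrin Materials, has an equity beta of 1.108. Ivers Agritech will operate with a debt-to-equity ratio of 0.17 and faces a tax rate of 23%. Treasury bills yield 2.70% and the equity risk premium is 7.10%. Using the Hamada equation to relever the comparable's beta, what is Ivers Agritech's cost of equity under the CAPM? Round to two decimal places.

β_L = β_U × [1 + (1 − t)(D/E)] = 1.108 × [1 + (1 − 0.23) × 0.17]
    = 1.108 × [1 + 0.77 × 0.17] = 1.108 × 1.1309 = 1.2530
E(R) = R_f + β_L × MRP = 2.70% + 1.2530 × 7.10% = 11.60%

11.60%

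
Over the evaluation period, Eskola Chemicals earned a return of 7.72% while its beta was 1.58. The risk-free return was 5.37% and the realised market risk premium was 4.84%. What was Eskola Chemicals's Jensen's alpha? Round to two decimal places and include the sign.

-5.30%

CAPM benchmark = R_f + β(R_m − R_f) = 5.37% + 1.58 × 4.84% = 13.0172%
α = actual − benchmark = 7.72% − 13.0172% = -5.30%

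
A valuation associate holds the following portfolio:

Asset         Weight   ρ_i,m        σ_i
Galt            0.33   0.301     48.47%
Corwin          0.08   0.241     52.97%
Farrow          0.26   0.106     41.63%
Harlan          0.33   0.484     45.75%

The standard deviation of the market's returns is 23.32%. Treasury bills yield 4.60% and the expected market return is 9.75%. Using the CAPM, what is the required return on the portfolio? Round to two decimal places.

7.76%

β_Galt = 0.301 × 48.47% / 23.32% = 0.6256
β_Corwin = 0.241 × 52.97% / 23.32% = 0.5474
β_Farrow = 0.106 × 41.63% / 23.32% = 0.1892
β_Harlan = 0.484 × 45.75% / 23.32% = 0.9495
β_P = Σ w_i β_i = 0.33×0.6256 + 0.08×0.5474 + 0.26×0.1892 + 0.33×0.9495 = 0.6128
MRP = 9.75% − 4.60% = 5.15%
E(R_P) = R_f + β_P × MRP = 4.60% + 0.6128 × 5.15% = 7.76%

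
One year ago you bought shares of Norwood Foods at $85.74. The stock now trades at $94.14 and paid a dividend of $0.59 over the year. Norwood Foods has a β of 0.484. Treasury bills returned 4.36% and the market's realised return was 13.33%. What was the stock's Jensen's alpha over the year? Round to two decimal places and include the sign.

+1.78%

Realised HPR = (P1 + D1 − P0) / P0 = (94.14 + 0.59 − 85.74) / 85.74 = 8.99 / 85.74 = 10.4852%
MRP = 13.33% − 4.36% = 8.97%
CAPM required = R_f + β·MRP = 4.36% + 0.484 × 8.97% = 8.70148%
α = realised − required = 10.4852% − 8.70148% = +1.78%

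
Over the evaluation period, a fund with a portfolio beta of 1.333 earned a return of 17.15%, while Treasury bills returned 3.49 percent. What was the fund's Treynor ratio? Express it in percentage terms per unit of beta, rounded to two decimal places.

10.25%

Treynor = (R_P − R_f) / β_P = (17.15% − 3.49%) / 1.3330 = 13.66% / 1.3330 = 10.25%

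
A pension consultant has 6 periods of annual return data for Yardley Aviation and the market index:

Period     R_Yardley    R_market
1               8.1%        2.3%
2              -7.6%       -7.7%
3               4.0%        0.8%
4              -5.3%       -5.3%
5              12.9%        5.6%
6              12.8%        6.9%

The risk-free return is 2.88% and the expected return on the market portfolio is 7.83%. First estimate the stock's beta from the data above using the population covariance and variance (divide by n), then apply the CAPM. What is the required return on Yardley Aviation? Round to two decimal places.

Mean R_i = (8.1 − 7.6 + 4.0 − 5.3 + 12.9 + 12.8) / 6 = 4.1500%
Mean R_m = (2.3 − 7.7 + 0.8 − 5.3 + 5.6 + 6.9) / 6 = 0.4333%
Σ(R_i − R̄_i)(R_m − R̄_m) = 258.2100  ⇒  Cov = 258.2100 / 6 = 43.0350
Σ(R_m − R̄_m)² = 171.1533  ⇒  Var(R_m) = 171.1533 / 6 = 28.5256
β = Cov / Var(R_m) = 43.0350 / 28.5256 = 1.5086
MRP = 7.83% − 2.88% = 4.95%
E(R) = R_f + β × MRP = 2.88% + 1.5086 × 4.95% = 10.35%

10.35%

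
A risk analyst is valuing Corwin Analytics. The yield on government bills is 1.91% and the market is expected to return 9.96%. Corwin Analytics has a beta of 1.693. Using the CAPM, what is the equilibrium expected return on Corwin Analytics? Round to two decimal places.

Market risk premium = E(R_m) − R_f = 9.96% − 1.91% = 8.05%
E(R) = R_f + β × MRP = 1.91% + 1.693 × 8.05% = 15.54%

15.54%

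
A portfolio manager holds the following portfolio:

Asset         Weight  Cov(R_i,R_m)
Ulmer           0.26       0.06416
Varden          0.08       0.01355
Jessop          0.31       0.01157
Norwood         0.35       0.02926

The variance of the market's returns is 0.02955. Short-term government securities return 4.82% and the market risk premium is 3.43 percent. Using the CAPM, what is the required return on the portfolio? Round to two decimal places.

β_Ulmer = 0.06416 / 0.02955 = 2.1712
β_Varden = 0.01355 / 0.02955 = 0.4585
β_Jessop = 0.01157 / 0.02955 = 0.3915
β_Norwood = 0.02926 / 0.02955 = 0.9902
β_P = Σ w_i β_i = 0.26×2.1712 + 0.08×0.4585 + 0.31×0.3915 + 0.35×0.9902 = 1.0691
E(R_P) = R_f + β_P × MRP = 4.82% + 1.0691 × 3.43% = 8.49%

8.49%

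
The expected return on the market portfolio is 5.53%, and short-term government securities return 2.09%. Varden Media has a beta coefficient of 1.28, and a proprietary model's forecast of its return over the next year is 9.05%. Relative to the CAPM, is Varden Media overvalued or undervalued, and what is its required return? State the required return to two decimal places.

MRP = 5.53% − 2.09% = 3.44%
Required return = R_f + β·MRP = 2.09% + 1.28 × 3.44% = 6.49%
Forecast 9.05% > required 6.49% → the stock plots above the SML → undervalued.

Undervalued; required return 6.49%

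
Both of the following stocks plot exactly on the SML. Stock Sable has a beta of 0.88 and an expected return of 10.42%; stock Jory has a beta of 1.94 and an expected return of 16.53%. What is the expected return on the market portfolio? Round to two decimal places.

11.11%

Both satisfy E(R) = R_f + β·MRP, so the slope of the SML is
MRP = (16.53% − 10.42%) / (1.94 − 0.88) = 6.11% / 1.06 = 5.7642%
R_f = E(R_Sable) − β_Sable·MRP = 10.42% − 0.88 × 5.7642% = 5.3475%
E(R_m) = R_f + MRP = 5.3475% + 5.7642% = 11.11%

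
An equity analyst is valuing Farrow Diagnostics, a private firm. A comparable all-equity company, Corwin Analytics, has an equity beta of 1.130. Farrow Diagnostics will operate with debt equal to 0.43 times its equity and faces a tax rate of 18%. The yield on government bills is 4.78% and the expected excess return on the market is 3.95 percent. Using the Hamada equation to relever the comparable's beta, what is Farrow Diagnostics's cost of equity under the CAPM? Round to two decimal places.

β_L = β_U × [1 + (1 − t)(D/E)] = 1.130 × [1 + (1 − 0.18) × 0.43]
    = 1.130 × [1 + 0.82 × 0.43] = 1.130 × 1.3526 = 1.5284
E(R) = R_f + β_L × MRP = 4.78% + 1.5284 × 3.95% = 10.82%

10.82%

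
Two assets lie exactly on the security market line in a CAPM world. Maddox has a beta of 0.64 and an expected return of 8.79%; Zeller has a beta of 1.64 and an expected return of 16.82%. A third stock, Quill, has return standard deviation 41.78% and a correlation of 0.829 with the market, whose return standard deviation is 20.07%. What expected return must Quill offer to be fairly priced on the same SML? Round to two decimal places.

17.51%

MRP = (16.82% − 8.79%) / (1.64 − 0.64) = 8.0300%
R_f = 8.79% − 0.64 × 8.0300% = 3.6508%
β_Quill = ρ·σ_i/σ_m = 0.829 × 41.78 / 20.07 = 1.7257
E(R_Quill) = R_f + β × MRP = 3.6508% + 1.7257 × 8.0300% = 17.51%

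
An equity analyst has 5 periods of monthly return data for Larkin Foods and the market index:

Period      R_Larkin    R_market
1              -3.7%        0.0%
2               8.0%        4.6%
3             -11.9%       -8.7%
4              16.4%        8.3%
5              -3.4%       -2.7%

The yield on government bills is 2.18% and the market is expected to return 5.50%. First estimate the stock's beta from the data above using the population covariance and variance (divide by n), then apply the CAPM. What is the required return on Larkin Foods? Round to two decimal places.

Mean R_i = (-3.7 + 8.0 − 11.9 + 16.4 − 3.4) / 5 = 1.0800%
Mean R_m = (0.0 + 4.6 − 8.7 + 8.3 − 2.7) / 5 = 0.3000%
Σ(R_i − R̄_i)(R_m − R̄_m) = 284.0100  ⇒  Cov = 284.0100 / 5 = 56.8020
Σ(R_m − R̄_m)² = 172.5800  ⇒  Var(R_m) = 172.5800 / 5 = 34.5160
β = Cov / Var(R_m) = 56.8020 / 34.5160 = 1.6457
MRP = 5.50% − 2.18% = 3.32%
E(R) = R_f + β × MRP = 2.18% + 1.6457 × 3.32% = 7.64%

7.64%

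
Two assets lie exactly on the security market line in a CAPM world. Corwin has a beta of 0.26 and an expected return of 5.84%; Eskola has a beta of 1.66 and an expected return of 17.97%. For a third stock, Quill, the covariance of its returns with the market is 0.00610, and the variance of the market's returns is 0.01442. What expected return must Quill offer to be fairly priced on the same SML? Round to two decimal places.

MRP = (17.97% − 5.84%) / (1.66 − 0.26) = 8.6643%
R_f = 5.84% − 0.26 × 8.6643% = 3.5873%
β_Quill = Cov / Var(R_m) = 0.00610 / 0.01442 = 0.4230
E(R_Quill) = R_f + β × MRP = 3.5873% + 0.4230 × 8.6643% = 7.25%

7.25%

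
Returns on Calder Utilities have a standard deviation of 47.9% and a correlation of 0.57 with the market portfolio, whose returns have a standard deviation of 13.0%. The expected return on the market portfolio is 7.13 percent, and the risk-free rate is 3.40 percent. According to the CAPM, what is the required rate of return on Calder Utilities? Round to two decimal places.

11.23%

β = ρ × σ_i / σ_m = 0.57 × 47.9% / 13.0% = 2.1002
MRP = 7.13% − 3.40% = 3.73%
E(R) = 3.40% + 2.1002 × 3.73% = 11.23%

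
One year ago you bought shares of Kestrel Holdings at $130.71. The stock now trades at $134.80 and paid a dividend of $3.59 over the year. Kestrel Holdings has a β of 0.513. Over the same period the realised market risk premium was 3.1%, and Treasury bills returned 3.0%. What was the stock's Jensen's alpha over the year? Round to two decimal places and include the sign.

+1.29%

Realised HPR = (P1 + D1 − P0) / P0 = (134.80 + 3.59 − 130.71) / 130.71 = 7.68 / 130.71 = 5.8756%
CAPM required = R_f + β·MRP = 3.0% + 0.513 × 3.1% = 4.5903%
α = realised − required = 5.8756% − 4.5903% = +1.29%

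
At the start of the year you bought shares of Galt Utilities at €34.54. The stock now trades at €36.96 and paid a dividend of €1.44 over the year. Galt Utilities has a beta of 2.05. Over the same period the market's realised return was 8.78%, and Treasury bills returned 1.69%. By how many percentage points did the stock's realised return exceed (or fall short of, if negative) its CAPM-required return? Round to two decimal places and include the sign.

-5.05%

Realised HPR = (P1 + D1 − P0) / P0 = (36.96 + 1.44 − 34.54) / 34.54 = 3.86 / 34.54 = 11.1754%
MRP = 8.78% − 1.69% = 7.09%
CAPM required = R_f + β·MRP = 1.69% + 2.05 × 7.09% = 16.2245%
α = realised − required = 11.1754% − 16.2245% = -5.05%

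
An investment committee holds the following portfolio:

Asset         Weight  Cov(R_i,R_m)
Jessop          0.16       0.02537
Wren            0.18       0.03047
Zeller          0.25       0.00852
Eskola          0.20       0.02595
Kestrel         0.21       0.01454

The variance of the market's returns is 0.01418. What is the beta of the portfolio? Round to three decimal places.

1.405

β_Jessop = 0.02537 / 0.01418 = 1.7891
β_Wren = 0.03047 / 0.01418 = 2.1488
β_Zeller = 0.00852 / 0.01418 = 0.6008
β_Eskola = 0.02595 / 0.01418 = 1.8300
β_Kestrel = 0.01454 / 0.01418 = 1.0254
β_P = Σ w_i β_i = 0.16×1.7891 + 0.18×2.1488 + 0.25×0.6008 + 0.20×1.8300 + 0.21×1.0254 = 1.4046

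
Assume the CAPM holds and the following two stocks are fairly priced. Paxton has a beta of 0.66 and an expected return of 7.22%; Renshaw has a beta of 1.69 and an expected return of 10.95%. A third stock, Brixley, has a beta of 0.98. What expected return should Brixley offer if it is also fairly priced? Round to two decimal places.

MRP (SML slope) = (10.95% − 7.22%) / (1.69 − 0.66) = 3.73% / 1.03 = 3.6214%
R_f (intercept) = 7.22% − 0.66 × 3.6214% = 4.8299%
E(R_Brixley) = R_f + β × MRP = 4.8299% + 0.98 × 3.6214% = 8.38%

8.38%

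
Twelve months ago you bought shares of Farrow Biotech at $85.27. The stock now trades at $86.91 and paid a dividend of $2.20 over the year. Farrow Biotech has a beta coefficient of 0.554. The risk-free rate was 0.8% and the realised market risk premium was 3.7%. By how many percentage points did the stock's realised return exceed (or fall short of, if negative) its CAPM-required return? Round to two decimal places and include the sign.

Realised HPR = (P1 + D1 − P0) / P0 = (86.91 + 2.20 − 85.27) / 85.27 = 3.84 / 85.27 = 4.5033%
CAPM required = R_f + β·MRP = 0.8% + 0.554 × 3.7% = 2.8498%
α = realised − required = 4.5033% − 2.8498% = +1.65%

+1.65%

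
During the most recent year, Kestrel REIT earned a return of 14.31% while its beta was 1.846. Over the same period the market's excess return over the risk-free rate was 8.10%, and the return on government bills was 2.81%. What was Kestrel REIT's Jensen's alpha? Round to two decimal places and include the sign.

-3.45%

CAPM benchmark = R_f + β(R_m − R_f) = 2.81% + 1.846 × 8.10% = 17.76260%
α = actual − benchmark = 14.31% − 17.76260% = -3.45%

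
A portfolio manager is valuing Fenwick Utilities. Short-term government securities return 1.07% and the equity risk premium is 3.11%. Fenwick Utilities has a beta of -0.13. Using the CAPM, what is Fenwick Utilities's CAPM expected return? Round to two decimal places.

0.67%

E(R) = R_f + β × MRP = 1.07% + -0.13 × 3.11% = 0.67%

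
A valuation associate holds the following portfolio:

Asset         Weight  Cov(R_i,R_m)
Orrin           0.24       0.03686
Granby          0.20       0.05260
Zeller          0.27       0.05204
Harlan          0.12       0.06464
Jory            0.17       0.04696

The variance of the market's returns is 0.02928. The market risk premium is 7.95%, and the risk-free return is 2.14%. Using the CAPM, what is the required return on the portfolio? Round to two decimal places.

15.49%

β_Orrin = 0.03686 / 0.02928 = 1.2589
β_Granby = 0.05260 / 0.02928 = 1.7964
β_Zeller = 0.05204 / 0.02928 = 1.7773
β_Harlan = 0.06464 / 0.02928 = 2.2077
β_Jory = 0.04696 / 0.02928 = 1.6038
β_P = Σ w_i β_i = 0.24×1.2589 + 0.20×1.7964 + 0.27×1.7773 + 0.12×2.2077 + 0.17×1.6038 = 1.6789
E(R_P) = R_f + β_P × MRP = 2.14% + 1.6789 × 7.95% = 15.49%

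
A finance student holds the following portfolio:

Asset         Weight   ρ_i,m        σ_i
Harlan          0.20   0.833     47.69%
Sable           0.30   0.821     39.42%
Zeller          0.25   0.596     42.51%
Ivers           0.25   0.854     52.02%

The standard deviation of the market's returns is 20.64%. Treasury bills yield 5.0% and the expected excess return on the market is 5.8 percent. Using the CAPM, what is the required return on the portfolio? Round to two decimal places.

β_Harlan = 0.833 × 47.69% / 20.64% = 1.9247
β_Sable = 0.821 × 39.42% / 20.64% = 1.5680
β_Zeller = 0.596 × 42.51% / 20.64% = 1.2275
β_Ivers = 0.854 × 52.02% / 20.64% = 2.1524
β_P = Σ w_i β_i = 0.20×1.9247 + 0.30×1.5680 + 0.25×1.2275 + 0.25×2.1524 = 1.7003
E(R_P) = R_f + β_P × MRP = 5.0% + 1.7003 × 5.8% = 14.86%

14.86%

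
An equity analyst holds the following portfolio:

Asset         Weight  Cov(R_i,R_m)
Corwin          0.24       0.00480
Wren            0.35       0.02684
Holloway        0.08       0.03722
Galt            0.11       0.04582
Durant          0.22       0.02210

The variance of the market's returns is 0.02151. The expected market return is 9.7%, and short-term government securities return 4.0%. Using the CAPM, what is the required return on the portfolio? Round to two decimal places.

β_Corwin = 0.00480 / 0.02151 = 0.2232
β_Wren = 0.02684 / 0.02151 = 1.2478
β_Holloway = 0.03722 / 0.02151 = 1.7304
β_Galt = 0.04582 / 0.02151 = 2.1302
β_Durant = 0.02210 / 0.02151 = 1.0274
β_P = Σ w_i β_i = 0.24×0.2232 + 0.35×1.2478 + 0.08×1.7304 + 0.11×2.1302 + 0.22×1.0274 = 1.0891
MRP = 9.7% − 4.0% = 5.70%
E(R_P) = R_f + β_P × MRP = 4.0% + 1.0891 × 5.7% = 10.21%

10.21%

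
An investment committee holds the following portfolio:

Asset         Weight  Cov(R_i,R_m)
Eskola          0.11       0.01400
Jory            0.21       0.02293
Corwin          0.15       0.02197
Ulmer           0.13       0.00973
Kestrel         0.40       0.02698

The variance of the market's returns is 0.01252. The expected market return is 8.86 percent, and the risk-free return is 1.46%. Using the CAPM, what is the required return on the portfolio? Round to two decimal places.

14.29%

β_Eskola = 0.01400 / 0.01252 = 1.1182
β_Jory = 0.02293 / 0.01252 = 1.8315
β_Corwin = 0.02197 / 0.01252 = 1.7548
β_Ulmer = 0.00973 / 0.01252 = 0.7772
β_Kestrel = 0.02698 / 0.01252 = 2.1550
β_P = Σ w_i β_i = 0.11×1.1182 + 0.21×1.8315 + 0.15×1.7548 + 0.13×0.7772 + 0.40×2.1550 = 1.7339
MRP = 8.86% − 1.46% = 7.40%
E(R_P) = R_f + β_P × MRP = 1.46% + 1.7339 × 7.40% = 14.29%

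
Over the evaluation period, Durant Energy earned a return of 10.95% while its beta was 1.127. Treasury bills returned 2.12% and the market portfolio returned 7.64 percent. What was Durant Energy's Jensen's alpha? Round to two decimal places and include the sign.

+2.61%

Market excess return = 7.64% − 2.12% = 5.52%
CAPM benchmark = R_f + β(R_m − R_f) = 2.12% + 1.127 × 5.52% = 8.34104%
α = actual − benchmark = 10.95% − 8.34104% = +2.61%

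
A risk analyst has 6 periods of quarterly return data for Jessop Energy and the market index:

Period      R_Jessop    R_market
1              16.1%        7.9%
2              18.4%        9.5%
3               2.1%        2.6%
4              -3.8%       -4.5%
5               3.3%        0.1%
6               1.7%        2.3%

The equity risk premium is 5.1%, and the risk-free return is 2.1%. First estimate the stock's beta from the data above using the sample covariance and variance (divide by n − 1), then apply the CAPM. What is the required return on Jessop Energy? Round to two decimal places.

10.47%

Mean R_i = (16.1 + 18.4 + 2.1 − 3.8 + 3.3 + 1.7) / 6 = 6.3000%
Mean R_m = (7.9 + 9.5 + 2.6 − 4.5 + 0.1 + 2.3) / 6 = 2.9833%
Σ(R_i − R̄_i)(R_m − R̄_m) = 216.0200  ⇒  Cov = 216.0200 / 5 = 43.2040
Σ(R_m − R̄_m)² = 131.5683  ⇒  Var(R_m) = 131.5683 / 5 = 26.3137
β = Cov / Var(R_m) = 43.2040 / 26.3137 = 1.6419
E(R) = R_f + β × MRP = 2.1% + 1.6419 × 5.1% = 10.47%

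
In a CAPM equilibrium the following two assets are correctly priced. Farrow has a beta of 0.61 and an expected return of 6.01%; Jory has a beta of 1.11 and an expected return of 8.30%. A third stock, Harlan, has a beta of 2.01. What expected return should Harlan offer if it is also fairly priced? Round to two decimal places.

12.42%

MRP (SML slope) = (8.30% − 6.01%) / (1.11 − 0.61) = 2.29% / 0.50 = 4.5800%
R_f (intercept) = 6.01% − 0.61 × 4.5800% = 3.2162%
E(R_Harlan) = R_f + β × MRP = 3.2162% + 2.01 × 4.5800% = 12.42%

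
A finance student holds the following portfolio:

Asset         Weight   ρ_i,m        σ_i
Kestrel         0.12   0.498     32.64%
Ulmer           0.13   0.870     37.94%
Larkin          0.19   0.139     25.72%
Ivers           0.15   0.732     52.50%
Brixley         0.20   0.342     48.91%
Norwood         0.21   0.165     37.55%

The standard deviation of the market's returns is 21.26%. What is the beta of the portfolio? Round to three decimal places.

0.815

β_Kestrel = 0.498 × 32.64% / 21.26% = 0.7646
β_Ulmer = 0.870 × 37.94% / 21.26% = 1.5526
β_Larkin = 0.139 × 25.72% / 21.26% = 0.1682
β_Ivers = 0.732 × 52.50% / 21.26% = 1.8076
β_Brixley = 0.342 × 48.91% / 21.26% = 0.7868
β_Norwood = 0.165 × 37.55% / 21.26% = 0.2914
β_P = Σ w_i β_i = 0.12×0.7646 + 0.13×1.5526 + 0.19×0.1682 + 0.15×1.8076 + 0.20×0.7868 + 0.21×0.2914 = 0.8152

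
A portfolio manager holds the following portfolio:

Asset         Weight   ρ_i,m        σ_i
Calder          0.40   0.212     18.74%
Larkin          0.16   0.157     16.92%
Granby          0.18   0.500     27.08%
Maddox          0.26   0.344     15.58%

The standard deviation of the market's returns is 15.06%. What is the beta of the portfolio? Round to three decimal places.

β_Calder = 0.212 × 18.74% / 15.06% = 0.2638
β_Larkin = 0.157 × 16.92% / 15.06% = 0.1764
β_Granby = 0.500 × 27.08% / 15.06% = 0.8991
β_Maddox = 0.344 × 15.58% / 15.06% = 0.3559
β_P = Σ w_i β_i = 0.40×0.2638 + 0.16×0.1764 + 0.18×0.8991 + 0.26×0.3559 = 0.3881

0.388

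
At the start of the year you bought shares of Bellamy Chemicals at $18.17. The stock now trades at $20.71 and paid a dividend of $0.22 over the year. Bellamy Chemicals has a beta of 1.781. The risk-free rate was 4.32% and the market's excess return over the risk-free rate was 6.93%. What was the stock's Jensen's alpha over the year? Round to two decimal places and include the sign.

Realised HPR = (P1 + D1 − P0) / P0 = (20.71 + 0.22 − 18.17) / 18.17 = 2.76 / 18.17 = 15.1899%
CAPM required = R_f + β·MRP = 4.32% + 1.781 × 6.93% = 16.66233%
α = realised − required = 15.1899% − 16.66233% = -1.47%

-1.47%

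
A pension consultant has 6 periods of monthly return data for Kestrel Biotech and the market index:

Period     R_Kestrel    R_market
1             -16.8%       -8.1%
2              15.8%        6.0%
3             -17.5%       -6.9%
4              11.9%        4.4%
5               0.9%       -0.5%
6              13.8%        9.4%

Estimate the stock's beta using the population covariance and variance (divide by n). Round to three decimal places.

2.076

Mean R_i = (-16.8 + 15.8 − 17.5 + 11.9 + 0.9 + 13.8) / 6 = 1.3500%
Mean R_m = (-8.1 + 6.0 − 6.9 + 4.4 − 0.5 + 9.4) / 6 = 0.7167%
Σ(R_i − R̄_i)(R_m − R̄_m) = 527.4550  ⇒  Cov = 527.4550 / 6 = 87.9092
Σ(R_m − R̄_m)² = 254.1083  ⇒  Var(R_m) = 254.1083 / 6 = 42.3514
β = Cov / Var(R_m) = 87.9092 / 42.3514 = 2.0757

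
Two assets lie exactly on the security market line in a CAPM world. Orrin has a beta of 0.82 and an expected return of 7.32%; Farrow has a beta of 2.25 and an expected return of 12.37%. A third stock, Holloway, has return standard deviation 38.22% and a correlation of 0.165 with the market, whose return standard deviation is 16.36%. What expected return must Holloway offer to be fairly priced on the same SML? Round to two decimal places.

MRP = (12.37% − 7.32%) / (2.25 − 0.82) = 3.5315%
R_f = 7.32% − 0.82 × 3.5315% = 4.4242%
β_Holloway = ρ·σ_i/σ_m = 0.165 × 38.22 / 16.36 = 0.3855
E(R_Holloway) = R_f + β × MRP = 4.4242% + 0.3855 × 3.5315% = 5.79%

5.79%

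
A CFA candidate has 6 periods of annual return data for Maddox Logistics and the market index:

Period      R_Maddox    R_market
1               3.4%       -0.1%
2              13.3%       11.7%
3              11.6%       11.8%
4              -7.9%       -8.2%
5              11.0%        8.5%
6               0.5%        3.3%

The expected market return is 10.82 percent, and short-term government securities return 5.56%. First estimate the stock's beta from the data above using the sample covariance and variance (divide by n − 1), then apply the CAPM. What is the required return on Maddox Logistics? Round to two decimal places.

10.88%

Mean R_i = (3.4 + 13.3 + 11.6 − 7.9 + 11.0 + 0.5) / 6 = 5.3167%
Mean R_m = (-0.1 + 11.7 + 11.8 − 8.2 + 8.5 + 3.3) / 6 = 4.5000%
Σ(R_i − R̄_i)(R_m − R̄_m) = 308.5300  ⇒  Cov = 308.5300 / 5 = 61.7060
Σ(R_m − R̄_m)² = 305.0200  ⇒  Var(R_m) = 305.0200 / 5 = 61.0040
β = Cov / Var(R_m) = 61.7060 / 61.0040 = 1.0115
MRP = 10.82% − 5.56% = 5.26%
E(R) = R_f + β × MRP = 5.56% + 1.0115 × 5.26% = 10.88%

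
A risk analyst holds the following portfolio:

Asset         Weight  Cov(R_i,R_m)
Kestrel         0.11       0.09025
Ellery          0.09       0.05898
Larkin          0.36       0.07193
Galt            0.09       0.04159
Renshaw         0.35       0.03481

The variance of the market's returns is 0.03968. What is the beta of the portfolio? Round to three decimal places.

β_Kestrel = 0.09025 / 0.03968 = 2.2744
β_Ellery = 0.05898 / 0.03968 = 1.4864
β_Larkin = 0.07193 / 0.03968 = 1.8128
β_Galt = 0.04159 / 0.03968 = 1.0481
β_Renshaw = 0.03481 / 0.03968 = 0.8773
β_P = Σ w_i β_i = 0.11×2.2744 + 0.09×1.4864 + 0.36×1.8128 + 0.09×1.0481 + 0.35×0.8773 = 1.4380

1.438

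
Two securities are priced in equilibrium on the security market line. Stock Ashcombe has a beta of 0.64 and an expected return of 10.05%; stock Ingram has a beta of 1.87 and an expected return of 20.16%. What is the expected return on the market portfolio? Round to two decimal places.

13.01%

Both satisfy E(R) = R_f + β·MRP, so the slope of the SML is
MRP = (20.16% − 10.05%) / (1.87 − 0.64) = 10.11% / 1.23 = 8.2195%
R_f = E(R_Ashcombe) − β_Ashcombe·MRP = 10.05% − 0.64 × 8.2195% = 4.7895%
E(R_m) = R_f + MRP = 4.7895% + 8.2195% = 13.01%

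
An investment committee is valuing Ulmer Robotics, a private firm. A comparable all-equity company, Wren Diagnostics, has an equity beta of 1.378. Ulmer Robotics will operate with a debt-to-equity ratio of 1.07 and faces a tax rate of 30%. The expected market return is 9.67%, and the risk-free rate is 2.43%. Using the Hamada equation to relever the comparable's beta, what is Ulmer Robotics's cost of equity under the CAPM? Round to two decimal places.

19.88%

β_L = β_U × [1 + (1 − t)(D/E)] = 1.378 × [1 + (1 − 0.30) × 1.07]
    = 1.378 × [1 + 0.70 × 1.07] = 1.378 × 1.7490 = 2.4101
MRP = 9.67% − 2.43% = 7.24%
E(R) = R_f + β_L × MRP = 2.43% + 2.4101 × 7.24% = 19.88%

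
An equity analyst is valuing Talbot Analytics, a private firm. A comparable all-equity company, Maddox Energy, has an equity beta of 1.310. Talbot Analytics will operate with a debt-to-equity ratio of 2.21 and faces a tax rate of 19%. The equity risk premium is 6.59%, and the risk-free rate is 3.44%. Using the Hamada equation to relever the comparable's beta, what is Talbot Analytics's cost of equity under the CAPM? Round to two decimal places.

27.53%

β_L = β_U × [1 + (1 − t)(D/E)] = 1.310 × [1 + (1 − 0.19) × 2.21]
    = 1.310 × [1 + 0.81 × 2.21] = 1.310 × 2.7901 = 3.6550
E(R) = R_f + β_L × MRP = 3.44% + 3.6550 × 6.59% = 27.53%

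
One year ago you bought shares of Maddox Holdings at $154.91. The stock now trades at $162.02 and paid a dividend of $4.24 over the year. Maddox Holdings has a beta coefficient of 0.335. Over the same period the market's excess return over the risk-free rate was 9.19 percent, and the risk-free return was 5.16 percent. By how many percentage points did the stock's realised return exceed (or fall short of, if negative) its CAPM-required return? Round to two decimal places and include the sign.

-0.91%

Realised HPR = (P1 + D1 − P0) / P0 = (162.02 + 4.24 − 154.91) / 154.91 = 11.35 / 154.91 = 7.3268%
CAPM required = R_f + β·MRP = 5.16% + 0.335 × 9.19% = 8.23865%
α = realised − required = 7.3268% − 8.23865% = -0.91%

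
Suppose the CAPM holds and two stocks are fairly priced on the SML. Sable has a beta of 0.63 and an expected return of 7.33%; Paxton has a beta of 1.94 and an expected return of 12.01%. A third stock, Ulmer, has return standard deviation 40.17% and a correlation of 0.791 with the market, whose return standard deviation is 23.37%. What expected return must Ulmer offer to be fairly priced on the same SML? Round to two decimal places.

9.94%

MRP = (12.01% − 7.33%) / (1.94 − 0.63) = 3.5725%
R_f = 7.33% − 0.63 × 3.5725% = 5.0793%
β_Ulmer = ρ·σ_i/σ_m = 0.791 × 40.17 / 23.37 = 1.3596
E(R_Ulmer) = R_f + β × MRP = 5.0793% + 1.3596 × 3.5725% = 9.94%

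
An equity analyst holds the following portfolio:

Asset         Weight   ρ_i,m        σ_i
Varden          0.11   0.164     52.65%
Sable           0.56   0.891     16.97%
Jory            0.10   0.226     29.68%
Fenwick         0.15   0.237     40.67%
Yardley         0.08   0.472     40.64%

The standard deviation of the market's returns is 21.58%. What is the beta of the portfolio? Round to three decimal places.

0.606

β_Varden = 0.164 × 52.65% / 21.58% = 0.4001
β_Sable = 0.891 × 16.97% / 21.58% = 0.7007
β_Jory = 0.226 × 29.68% / 21.58% = 0.3108
β_Fenwick = 0.237 × 40.67% / 21.58% = 0.4467
β_Yardley = 0.472 × 40.64% / 21.58% = 0.8889
β_P = Σ w_i β_i = 0.11×0.4001 + 0.56×0.7007 + 0.10×0.3108 + 0.15×0.4467 + 0.08×0.8889 = 0.6056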